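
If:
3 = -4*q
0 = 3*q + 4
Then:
No Solution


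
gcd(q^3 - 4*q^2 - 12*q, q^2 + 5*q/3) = q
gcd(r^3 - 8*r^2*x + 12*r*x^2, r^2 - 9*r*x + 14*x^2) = -r + 2*x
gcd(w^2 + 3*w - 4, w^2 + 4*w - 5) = w - 1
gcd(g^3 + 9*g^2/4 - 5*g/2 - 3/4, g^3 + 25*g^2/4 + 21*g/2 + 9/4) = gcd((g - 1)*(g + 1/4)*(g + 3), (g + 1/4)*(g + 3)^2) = g^2 + 13*g/4 + 3/4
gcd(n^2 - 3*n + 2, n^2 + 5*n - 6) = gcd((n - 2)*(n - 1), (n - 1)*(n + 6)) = n - 1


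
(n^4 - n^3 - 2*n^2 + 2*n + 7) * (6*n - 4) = 6*n^5 - 10*n^4 - 8*n^3 + 20*n^2 + 34*n - 28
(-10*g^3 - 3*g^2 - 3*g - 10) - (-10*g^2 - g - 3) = -10*g^3 + 7*g^2 - 2*g - 7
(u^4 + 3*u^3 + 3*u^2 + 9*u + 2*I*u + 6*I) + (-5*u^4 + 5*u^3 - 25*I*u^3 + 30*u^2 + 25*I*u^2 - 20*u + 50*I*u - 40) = -4*u^4 + 8*u^3 - 25*I*u^3 + 33*u^2 + 25*I*u^2 - 11*u + 52*I*u - 40 + 6*I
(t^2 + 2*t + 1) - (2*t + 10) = t^2 - 9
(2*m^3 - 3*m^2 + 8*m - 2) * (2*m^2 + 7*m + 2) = 4*m^5 + 8*m^4 - m^3 + 46*m^2 + 2*m - 4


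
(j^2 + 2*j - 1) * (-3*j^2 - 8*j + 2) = -3*j^4 - 14*j^3 - 11*j^2 + 12*j - 2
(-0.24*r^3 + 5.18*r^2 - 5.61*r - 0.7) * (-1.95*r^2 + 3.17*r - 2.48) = 0.468*r^5 - 10.8618*r^4 + 27.9553*r^3 - 29.2651*r^2 + 11.6938*r + 1.736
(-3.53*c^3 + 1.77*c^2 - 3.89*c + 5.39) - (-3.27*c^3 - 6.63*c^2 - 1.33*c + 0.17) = -0.26*c^3 + 8.4*c^2 - 2.56*c + 5.22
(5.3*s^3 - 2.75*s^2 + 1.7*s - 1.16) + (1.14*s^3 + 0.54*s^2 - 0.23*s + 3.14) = 6.44*s^3 - 2.21*s^2 + 1.47*s + 1.98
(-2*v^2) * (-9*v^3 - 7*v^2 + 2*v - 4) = 18*v^5 + 14*v^4 - 4*v^3 + 8*v^2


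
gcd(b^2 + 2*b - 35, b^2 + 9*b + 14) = b + 7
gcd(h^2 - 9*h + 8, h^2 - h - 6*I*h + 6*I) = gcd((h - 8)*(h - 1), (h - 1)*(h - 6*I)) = h - 1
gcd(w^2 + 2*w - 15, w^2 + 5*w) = w + 5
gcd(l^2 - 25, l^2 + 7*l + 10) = l + 5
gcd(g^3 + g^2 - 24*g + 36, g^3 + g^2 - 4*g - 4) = g - 2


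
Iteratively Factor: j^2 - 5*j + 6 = (j - 2)*(j - 3)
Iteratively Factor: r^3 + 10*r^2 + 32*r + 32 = (r + 2)*(r^2 + 8*r + 16) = (r + 2)*(r + 4)*(r + 4)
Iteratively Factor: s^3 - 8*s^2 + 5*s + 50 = (s - 5)*(s^2 - 3*s - 10) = (s - 5)^2*(s + 2)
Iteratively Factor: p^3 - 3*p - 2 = (p + 1)*(p^2 - p - 2) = (p + 1)^2*(p - 2)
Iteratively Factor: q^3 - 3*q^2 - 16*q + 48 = (q - 3)*(q^2 - 16) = (q - 4)*(q - 3)*(q + 4)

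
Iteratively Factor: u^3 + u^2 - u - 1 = (u + 1)*(u^2 - 1) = (u - 1)*(u + 1)*(u + 1)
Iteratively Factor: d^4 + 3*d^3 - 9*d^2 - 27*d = (d + 3)*(d^3 - 9*d) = d*(d + 3)*(d^2 - 9) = d*(d + 3)^2*(d - 3)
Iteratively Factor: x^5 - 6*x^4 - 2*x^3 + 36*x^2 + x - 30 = (x + 1)*(x^4 - 7*x^3 + 5*x^2 + 31*x - 30) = (x - 1)*(x + 1)*(x^3 - 6*x^2 - x + 30) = (x - 3)*(x - 1)*(x + 1)*(x^2 - 3*x - 10) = (x - 5)*(x - 3)*(x - 1)*(x + 1)*(x + 2)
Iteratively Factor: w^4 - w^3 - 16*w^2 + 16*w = (w - 4)*(w^3 + 3*w^2 - 4*w) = (w - 4)*(w + 4)*(w^2 - w) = w*(w - 4)*(w + 4)*(w - 1)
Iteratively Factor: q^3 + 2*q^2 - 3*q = (q)*(q^2 + 2*q - 3) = q*(q - 1)*(q + 3)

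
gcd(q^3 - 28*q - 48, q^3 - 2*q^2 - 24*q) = q^2 - 2*q - 24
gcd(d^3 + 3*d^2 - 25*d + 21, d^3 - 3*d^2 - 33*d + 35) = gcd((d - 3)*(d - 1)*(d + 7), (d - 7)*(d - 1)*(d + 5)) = d - 1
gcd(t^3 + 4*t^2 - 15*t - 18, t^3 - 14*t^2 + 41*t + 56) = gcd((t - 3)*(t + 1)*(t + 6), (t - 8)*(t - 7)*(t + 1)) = t + 1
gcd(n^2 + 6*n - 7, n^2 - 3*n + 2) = n - 1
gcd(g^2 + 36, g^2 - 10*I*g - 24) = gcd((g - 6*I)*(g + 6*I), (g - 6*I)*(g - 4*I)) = g - 6*I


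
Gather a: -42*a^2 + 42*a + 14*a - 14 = -42*a^2 + 56*a - 14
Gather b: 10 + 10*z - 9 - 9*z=z + 1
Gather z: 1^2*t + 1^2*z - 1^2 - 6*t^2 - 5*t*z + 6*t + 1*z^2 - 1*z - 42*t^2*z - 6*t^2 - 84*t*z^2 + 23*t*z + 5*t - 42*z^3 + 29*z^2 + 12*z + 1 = -12*t^2 + 12*t - 42*z^3 + z^2*(30 - 84*t) + z*(-42*t^2 + 18*t + 12)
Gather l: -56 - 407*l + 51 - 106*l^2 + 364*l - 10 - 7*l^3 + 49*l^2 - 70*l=-7*l^3 - 57*l^2 - 113*l - 15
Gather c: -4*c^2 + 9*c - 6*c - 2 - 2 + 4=-4*c^2 + 3*c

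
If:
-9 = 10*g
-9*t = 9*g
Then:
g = -9/10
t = 9/10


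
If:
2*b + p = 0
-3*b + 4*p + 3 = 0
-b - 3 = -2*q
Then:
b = 3/11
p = -6/11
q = 18/11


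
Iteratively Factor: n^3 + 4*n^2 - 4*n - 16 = (n - 2)*(n^2 + 6*n + 8) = (n - 2)*(n + 2)*(n + 4)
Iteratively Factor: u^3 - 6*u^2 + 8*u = (u - 4)*(u^2 - 2*u) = (u - 4)*(u - 2)*(u)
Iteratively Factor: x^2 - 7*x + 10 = (x - 2)*(x - 5)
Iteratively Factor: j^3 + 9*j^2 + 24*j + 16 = (j + 4)*(j^2 + 5*j + 4) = (j + 1)*(j + 4)*(j + 4)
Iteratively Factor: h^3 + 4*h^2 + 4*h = (h + 2)*(h^2 + 2*h) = (h + 2)^2*(h)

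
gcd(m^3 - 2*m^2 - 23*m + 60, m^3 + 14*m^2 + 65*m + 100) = m + 5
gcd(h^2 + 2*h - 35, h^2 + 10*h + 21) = h + 7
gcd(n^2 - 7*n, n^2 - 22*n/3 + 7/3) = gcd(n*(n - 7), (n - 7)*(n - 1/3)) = n - 7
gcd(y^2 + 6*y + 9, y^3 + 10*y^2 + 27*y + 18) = y + 3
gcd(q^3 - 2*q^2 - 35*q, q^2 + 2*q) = q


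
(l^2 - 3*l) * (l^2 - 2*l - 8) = l^4 - 5*l^3 - 2*l^2 + 24*l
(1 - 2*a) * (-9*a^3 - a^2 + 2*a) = 18*a^4 - 7*a^3 - 5*a^2 + 2*a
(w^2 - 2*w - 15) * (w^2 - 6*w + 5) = w^4 - 8*w^3 + 2*w^2 + 80*w - 75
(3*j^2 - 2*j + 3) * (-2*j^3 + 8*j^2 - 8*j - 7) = -6*j^5 + 28*j^4 - 46*j^3 + 19*j^2 - 10*j - 21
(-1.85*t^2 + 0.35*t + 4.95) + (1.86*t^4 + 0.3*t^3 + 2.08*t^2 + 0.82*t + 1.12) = 1.86*t^4 + 0.3*t^3 + 0.23*t^2 + 1.17*t + 6.07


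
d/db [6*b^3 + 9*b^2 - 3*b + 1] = 18*b^2 + 18*b - 3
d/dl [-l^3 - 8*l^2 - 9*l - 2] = -3*l^2 - 16*l - 9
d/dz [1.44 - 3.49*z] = -3.49000000000000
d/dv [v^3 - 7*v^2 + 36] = v*(3*v - 14)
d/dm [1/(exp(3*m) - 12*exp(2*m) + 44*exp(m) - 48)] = (-3*exp(2*m) + 24*exp(m) - 44)*exp(m)/(exp(3*m) - 12*exp(2*m) + 44*exp(m) - 48)^2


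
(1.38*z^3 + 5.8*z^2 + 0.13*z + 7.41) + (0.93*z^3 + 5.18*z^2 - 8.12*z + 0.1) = 2.31*z^3 + 10.98*z^2 - 7.99*z + 7.51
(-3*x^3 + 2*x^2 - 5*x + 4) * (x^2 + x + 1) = -3*x^5 - x^4 - 6*x^3 + x^2 - x + 4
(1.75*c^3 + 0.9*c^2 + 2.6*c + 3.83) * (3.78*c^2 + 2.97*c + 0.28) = 6.615*c^5 + 8.5995*c^4 + 12.991*c^3 + 22.4514*c^2 + 12.1031*c + 1.0724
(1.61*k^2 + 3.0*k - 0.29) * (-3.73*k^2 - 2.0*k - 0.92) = -6.0053*k^4 - 14.41*k^3 - 6.3995*k^2 - 2.18*k + 0.2668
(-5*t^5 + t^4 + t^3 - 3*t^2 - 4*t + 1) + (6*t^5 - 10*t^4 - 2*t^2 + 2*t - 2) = t^5 - 9*t^4 + t^3 - 5*t^2 - 2*t - 1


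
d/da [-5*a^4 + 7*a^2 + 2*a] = -20*a^3 + 14*a + 2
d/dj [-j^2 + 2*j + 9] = 2 - 2*j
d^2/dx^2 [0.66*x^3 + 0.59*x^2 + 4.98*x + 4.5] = 3.96*x + 1.18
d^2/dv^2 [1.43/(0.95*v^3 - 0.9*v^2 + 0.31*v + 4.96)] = ((2.574 - 8.151*v)*(0.95*v^3 - 0.9*v^2 + 0.31*v + 4.96) + 1.43*(2.85*v^2 - 1.8*v + 0.31)*(5.7*v^2 - 3.6*v + 0.62))/(0.95*v^3 - 0.9*v^2 + 0.31*v + 4.96)^3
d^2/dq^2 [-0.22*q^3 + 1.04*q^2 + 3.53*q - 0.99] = 2.08 - 1.32*q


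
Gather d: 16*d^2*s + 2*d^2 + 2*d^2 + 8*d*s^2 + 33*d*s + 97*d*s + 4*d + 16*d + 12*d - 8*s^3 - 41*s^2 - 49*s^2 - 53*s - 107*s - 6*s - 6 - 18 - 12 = d^2*(16*s + 4) + d*(8*s^2 + 130*s + 32) - 8*s^3 - 90*s^2 - 166*s - 36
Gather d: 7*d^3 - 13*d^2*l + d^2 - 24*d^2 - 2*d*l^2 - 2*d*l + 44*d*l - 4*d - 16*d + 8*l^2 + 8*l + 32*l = 7*d^3 + d^2*(-13*l - 23) + d*(-2*l^2 + 42*l - 20) + 8*l^2 + 40*l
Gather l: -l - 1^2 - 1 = -l - 2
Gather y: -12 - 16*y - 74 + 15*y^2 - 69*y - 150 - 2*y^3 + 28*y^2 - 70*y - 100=-2*y^3 + 43*y^2 - 155*y - 336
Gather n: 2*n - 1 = 2*n - 1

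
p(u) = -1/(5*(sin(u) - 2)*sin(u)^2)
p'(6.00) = 8.20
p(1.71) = 0.20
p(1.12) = 0.22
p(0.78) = 0.31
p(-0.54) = 0.30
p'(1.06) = -0.16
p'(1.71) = 0.03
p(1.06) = 0.23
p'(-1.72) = -0.02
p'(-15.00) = -0.47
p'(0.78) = -0.46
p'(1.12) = -0.13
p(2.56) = 0.46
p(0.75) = 0.33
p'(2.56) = 1.13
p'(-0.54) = 1.11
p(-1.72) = 0.07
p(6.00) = 1.12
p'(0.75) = -0.52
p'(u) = 2*cos(u)/(5*(sin(u) - 2)*sin(u)^3) + cos(u)/(5*(sin(u) - 2)^2*sin(u)^2)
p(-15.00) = 0.18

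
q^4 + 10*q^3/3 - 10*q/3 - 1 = (q - 1)*(q + 1/3)*(q + 1)*(q + 3)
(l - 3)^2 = l^2 - 6*l + 9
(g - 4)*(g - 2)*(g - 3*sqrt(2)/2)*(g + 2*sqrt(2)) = g^4 - 6*g^3 + sqrt(2)*g^3/2 - 3*sqrt(2)*g^2 + 2*g^2 + 4*sqrt(2)*g + 36*g - 48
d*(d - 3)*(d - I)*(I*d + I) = I*d^4 + d^3 - 2*I*d^3 - 2*d^2 - 3*I*d^2 - 3*d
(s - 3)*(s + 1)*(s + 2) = s^3 - 7*s - 6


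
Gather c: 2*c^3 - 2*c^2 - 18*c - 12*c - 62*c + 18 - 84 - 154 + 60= 2*c^3 - 2*c^2 - 92*c - 160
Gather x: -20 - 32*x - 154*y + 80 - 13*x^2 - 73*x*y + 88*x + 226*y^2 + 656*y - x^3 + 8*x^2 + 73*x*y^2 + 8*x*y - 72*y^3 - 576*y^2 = -x^3 - 5*x^2 + x*(73*y^2 - 65*y + 56) - 72*y^3 - 350*y^2 + 502*y + 60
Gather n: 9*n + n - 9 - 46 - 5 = 10*n - 60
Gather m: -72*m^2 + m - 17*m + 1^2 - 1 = -72*m^2 - 16*m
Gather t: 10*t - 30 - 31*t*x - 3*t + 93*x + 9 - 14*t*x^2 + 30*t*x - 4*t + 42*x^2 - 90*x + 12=t*(-14*x^2 - x + 3) + 42*x^2 + 3*x - 9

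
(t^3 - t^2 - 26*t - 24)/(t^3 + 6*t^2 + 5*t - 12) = (t^2 - 5*t - 6)/(t^2 + 2*t - 3)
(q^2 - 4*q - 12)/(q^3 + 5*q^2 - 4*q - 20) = (q - 6)/(q^2 + 3*q - 10)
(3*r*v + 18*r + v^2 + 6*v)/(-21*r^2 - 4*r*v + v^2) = (-v - 6)/(7*r - v)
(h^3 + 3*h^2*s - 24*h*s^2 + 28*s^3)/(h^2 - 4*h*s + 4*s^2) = h + 7*s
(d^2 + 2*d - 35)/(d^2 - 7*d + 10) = (d + 7)/(d - 2)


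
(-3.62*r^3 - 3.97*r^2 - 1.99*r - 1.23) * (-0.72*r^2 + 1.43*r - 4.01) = 2.6064*r^5 - 2.3182*r^4 + 10.2719*r^3 + 13.9596*r^2 + 6.221*r + 4.9323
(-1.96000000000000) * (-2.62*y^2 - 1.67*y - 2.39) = 5.1352*y^2 + 3.2732*y + 4.6844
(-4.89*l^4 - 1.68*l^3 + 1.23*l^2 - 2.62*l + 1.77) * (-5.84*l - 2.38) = 28.5576*l^5 + 21.4494*l^4 - 3.1848*l^3 + 12.3734*l^2 - 4.1012*l - 4.2126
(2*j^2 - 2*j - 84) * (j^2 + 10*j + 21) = 2*j^4 + 18*j^3 - 62*j^2 - 882*j - 1764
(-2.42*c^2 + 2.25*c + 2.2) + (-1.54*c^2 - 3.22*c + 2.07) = -3.96*c^2 - 0.97*c + 4.27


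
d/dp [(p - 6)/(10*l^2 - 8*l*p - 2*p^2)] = (5*l^2 - 4*l*p - p^2 + 2*(2*l + p)*(p - 6))/(2*(-5*l^2 + 4*l*p + p^2)^2)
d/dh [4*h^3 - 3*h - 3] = 12*h^2 - 3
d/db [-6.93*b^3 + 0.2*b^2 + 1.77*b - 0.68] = -20.79*b^2 + 0.4*b + 1.77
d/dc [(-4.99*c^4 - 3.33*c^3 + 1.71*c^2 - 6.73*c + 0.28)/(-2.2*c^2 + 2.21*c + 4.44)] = (21.956*c^5 - 25.7577*c^4 - 103.341*c^3 - 55.3825*c^2 + 16.4168*c - 30.5)/(4.84*c^4 - 9.724*c^3 - 14.6519*c^2 + 19.6248*c + 19.7136)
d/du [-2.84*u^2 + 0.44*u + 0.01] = 0.44 - 5.68*u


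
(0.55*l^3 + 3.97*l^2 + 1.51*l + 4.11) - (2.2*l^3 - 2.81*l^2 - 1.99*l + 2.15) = -1.65*l^3 + 6.78*l^2 + 3.5*l + 1.96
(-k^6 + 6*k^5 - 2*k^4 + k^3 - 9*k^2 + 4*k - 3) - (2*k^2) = -k^6 + 6*k^5 - 2*k^4 + k^3 - 11*k^2 + 4*k - 3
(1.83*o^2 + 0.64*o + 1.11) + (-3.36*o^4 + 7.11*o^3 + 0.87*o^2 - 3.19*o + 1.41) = -3.36*o^4 + 7.11*o^3 + 2.7*o^2 - 2.55*o + 2.52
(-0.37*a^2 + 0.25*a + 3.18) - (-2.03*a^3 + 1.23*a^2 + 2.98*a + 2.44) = 2.03*a^3 - 1.6*a^2 - 2.73*a + 0.74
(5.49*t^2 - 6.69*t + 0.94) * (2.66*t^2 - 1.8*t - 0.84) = 14.6034*t^4 - 27.6774*t^3 + 9.9308*t^2 + 3.9276*t - 0.7896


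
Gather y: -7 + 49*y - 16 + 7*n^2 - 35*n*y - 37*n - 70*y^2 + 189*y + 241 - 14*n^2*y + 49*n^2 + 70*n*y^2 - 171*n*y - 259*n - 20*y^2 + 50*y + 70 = 56*n^2 - 296*n + y^2*(70*n - 90) + y*(-14*n^2 - 206*n + 288) + 288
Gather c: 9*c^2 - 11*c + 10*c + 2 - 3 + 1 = 9*c^2 - c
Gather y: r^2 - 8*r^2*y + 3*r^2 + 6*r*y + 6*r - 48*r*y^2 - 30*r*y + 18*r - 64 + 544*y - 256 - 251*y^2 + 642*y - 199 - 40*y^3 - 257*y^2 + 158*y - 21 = 4*r^2 + 24*r - 40*y^3 + y^2*(-48*r - 508) + y*(-8*r^2 - 24*r + 1344) - 540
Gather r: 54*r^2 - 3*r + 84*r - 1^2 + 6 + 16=54*r^2 + 81*r + 21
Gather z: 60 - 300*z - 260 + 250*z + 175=-50*z - 25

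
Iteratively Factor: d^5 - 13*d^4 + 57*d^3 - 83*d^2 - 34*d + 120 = (d - 2)*(d^4 - 11*d^3 + 35*d^2 - 13*d - 60) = (d - 3)*(d - 2)*(d^3 - 8*d^2 + 11*d + 20) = (d - 4)*(d - 3)*(d - 2)*(d^2 - 4*d - 5) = (d - 5)*(d - 4)*(d - 3)*(d - 2)*(d + 1)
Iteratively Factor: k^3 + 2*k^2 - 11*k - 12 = (k + 4)*(k^2 - 2*k - 3) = (k - 3)*(k + 4)*(k + 1)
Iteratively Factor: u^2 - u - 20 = (u - 5)*(u + 4)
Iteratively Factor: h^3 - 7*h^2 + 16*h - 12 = (h - 2)*(h^2 - 5*h + 6) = (h - 3)*(h - 2)*(h - 2)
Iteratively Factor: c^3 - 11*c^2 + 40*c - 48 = (c - 3)*(c^2 - 8*c + 16) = (c - 4)*(c - 3)*(c - 4)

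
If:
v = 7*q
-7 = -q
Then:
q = 7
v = 49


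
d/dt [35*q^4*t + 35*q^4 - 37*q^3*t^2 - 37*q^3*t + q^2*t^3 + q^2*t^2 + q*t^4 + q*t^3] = q*(35*q^3 - 74*q^2*t - 37*q^2 + 3*q*t^2 + 2*q*t + 4*t^3 + 3*t^2)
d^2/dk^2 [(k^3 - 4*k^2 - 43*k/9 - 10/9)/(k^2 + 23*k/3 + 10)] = 32*(378*k^3 + 1755*k^2 + 2115*k - 445)/(3*(27*k^6 + 621*k^5 + 5571*k^4 + 24587*k^3 + 55710*k^2 + 62100*k + 27000))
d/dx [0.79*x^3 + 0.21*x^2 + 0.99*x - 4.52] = 2.37*x^2 + 0.42*x + 0.99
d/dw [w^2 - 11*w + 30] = 2*w - 11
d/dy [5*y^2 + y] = 10*y + 1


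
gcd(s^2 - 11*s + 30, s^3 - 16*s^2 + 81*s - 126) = s - 6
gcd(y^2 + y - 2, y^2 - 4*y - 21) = 1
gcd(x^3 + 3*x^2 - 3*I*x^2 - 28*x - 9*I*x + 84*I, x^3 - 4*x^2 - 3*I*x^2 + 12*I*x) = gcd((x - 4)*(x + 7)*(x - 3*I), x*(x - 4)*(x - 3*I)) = x^2 + x*(-4 - 3*I) + 12*I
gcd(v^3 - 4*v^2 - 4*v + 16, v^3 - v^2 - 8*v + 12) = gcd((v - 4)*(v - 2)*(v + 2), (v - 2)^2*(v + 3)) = v - 2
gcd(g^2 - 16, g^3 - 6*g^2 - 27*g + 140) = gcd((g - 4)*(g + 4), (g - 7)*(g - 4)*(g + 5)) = g - 4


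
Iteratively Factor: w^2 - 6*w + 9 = (w - 3)*(w - 3)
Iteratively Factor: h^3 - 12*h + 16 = (h - 2)*(h^2 + 2*h - 8) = (h - 2)^2*(h + 4)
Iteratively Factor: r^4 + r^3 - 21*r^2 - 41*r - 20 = (r + 1)*(r^3 - 21*r - 20) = (r + 1)^2*(r^2 - r - 20) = (r + 1)^2*(r + 4)*(r - 5)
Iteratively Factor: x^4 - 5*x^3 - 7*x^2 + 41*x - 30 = (x - 5)*(x^3 - 7*x + 6) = (x - 5)*(x + 3)*(x^2 - 3*x + 2) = (x - 5)*(x - 1)*(x + 3)*(x - 2)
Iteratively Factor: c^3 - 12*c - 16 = (c + 2)*(c^2 - 2*c - 8) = (c + 2)^2*(c - 4)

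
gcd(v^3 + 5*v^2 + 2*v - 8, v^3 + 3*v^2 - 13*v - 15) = 1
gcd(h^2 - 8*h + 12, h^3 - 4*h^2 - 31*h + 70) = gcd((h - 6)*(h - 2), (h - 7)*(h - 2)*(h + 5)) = h - 2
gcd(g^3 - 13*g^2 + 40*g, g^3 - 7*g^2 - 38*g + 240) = g^2 - 13*g + 40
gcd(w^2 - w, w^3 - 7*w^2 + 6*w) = w^2 - w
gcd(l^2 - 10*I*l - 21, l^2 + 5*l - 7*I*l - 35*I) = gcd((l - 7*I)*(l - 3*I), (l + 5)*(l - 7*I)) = l - 7*I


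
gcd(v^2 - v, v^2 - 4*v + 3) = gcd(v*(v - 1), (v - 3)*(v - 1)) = v - 1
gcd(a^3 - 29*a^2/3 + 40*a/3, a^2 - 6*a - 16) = a - 8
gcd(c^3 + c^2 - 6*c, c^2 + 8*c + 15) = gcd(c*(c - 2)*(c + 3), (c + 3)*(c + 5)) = c + 3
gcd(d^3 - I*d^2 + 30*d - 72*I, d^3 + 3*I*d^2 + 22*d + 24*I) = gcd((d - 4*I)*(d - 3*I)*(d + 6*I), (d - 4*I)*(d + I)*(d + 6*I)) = d^2 + 2*I*d + 24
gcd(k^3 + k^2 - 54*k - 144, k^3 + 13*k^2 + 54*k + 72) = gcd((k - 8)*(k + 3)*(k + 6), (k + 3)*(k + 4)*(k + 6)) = k^2 + 9*k + 18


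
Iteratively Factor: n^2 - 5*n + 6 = (n - 3)*(n - 2)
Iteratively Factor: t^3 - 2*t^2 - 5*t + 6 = (t - 1)*(t^2 - t - 6) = (t - 3)*(t - 1)*(t + 2)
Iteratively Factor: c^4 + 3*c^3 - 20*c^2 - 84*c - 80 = (c + 4)*(c^3 - c^2 - 16*c - 20) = (c + 2)*(c + 4)*(c^2 - 3*c - 10) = (c - 5)*(c + 2)*(c + 4)*(c + 2)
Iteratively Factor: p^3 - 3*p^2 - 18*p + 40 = (p + 4)*(p^2 - 7*p + 10) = (p - 5)*(p + 4)*(p - 2)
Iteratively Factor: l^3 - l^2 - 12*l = (l - 4)*(l^2 + 3*l) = l*(l - 4)*(l + 3)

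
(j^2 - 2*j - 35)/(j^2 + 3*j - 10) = (j - 7)/(j - 2)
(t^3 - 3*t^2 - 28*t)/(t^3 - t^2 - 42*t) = (t + 4)/(t + 6)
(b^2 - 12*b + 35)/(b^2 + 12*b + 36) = (b^2 - 12*b + 35)/(b^2 + 12*b + 36)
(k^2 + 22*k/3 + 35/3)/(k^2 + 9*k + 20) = (k + 7/3)/(k + 4)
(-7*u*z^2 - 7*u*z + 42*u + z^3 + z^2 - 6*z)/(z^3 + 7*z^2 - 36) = (-7*u + z)/(z + 6)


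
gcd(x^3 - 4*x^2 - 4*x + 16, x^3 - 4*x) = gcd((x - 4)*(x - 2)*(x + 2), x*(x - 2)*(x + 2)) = x^2 - 4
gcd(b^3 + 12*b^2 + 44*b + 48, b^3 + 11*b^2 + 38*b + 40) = b^2 + 6*b + 8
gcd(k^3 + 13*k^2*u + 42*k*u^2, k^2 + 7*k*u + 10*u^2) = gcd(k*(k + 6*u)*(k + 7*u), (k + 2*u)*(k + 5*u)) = 1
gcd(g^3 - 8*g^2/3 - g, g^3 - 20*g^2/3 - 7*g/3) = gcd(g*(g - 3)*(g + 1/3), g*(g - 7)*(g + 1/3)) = g^2 + g/3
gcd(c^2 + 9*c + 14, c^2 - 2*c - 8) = c + 2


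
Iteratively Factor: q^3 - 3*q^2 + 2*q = (q)*(q^2 - 3*q + 2) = q*(q - 1)*(q - 2)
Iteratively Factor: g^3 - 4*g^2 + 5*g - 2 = (g - 1)*(g^2 - 3*g + 2) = (g - 1)^2*(g - 2)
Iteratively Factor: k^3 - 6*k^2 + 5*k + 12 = (k - 4)*(k^2 - 2*k - 3) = (k - 4)*(k - 3)*(k + 1)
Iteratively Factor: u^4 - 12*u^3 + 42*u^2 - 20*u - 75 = (u - 5)*(u^3 - 7*u^2 + 7*u + 15) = (u - 5)*(u + 1)*(u^2 - 8*u + 15) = (u - 5)^2*(u + 1)*(u - 3)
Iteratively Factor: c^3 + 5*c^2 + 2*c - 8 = (c + 2)*(c^2 + 3*c - 4) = (c + 2)*(c + 4)*(c - 1)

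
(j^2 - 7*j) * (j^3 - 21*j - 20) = j^5 - 7*j^4 - 21*j^3 + 127*j^2 + 140*j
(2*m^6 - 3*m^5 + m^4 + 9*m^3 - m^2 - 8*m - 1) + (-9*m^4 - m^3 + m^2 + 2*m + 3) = 2*m^6 - 3*m^5 - 8*m^4 + 8*m^3 - 6*m + 2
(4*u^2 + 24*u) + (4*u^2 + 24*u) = 8*u^2 + 48*u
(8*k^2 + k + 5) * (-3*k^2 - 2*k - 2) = -24*k^4 - 19*k^3 - 33*k^2 - 12*k - 10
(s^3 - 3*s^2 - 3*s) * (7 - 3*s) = -3*s^4 + 16*s^3 - 12*s^2 - 21*s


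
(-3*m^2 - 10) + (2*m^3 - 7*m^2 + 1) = 2*m^3 - 10*m^2 - 9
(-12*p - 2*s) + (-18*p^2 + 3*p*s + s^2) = -18*p^2 + 3*p*s - 12*p + s^2 - 2*s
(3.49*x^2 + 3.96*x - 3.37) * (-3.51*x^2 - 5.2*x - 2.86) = -12.2499*x^4 - 32.0476*x^3 - 18.7447*x^2 + 6.1984*x + 9.6382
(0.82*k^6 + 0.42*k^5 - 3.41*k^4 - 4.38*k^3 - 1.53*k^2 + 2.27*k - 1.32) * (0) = 0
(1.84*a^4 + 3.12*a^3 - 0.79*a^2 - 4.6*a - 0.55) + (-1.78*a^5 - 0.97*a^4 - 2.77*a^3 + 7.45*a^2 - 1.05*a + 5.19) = -1.78*a^5 + 0.87*a^4 + 0.35*a^3 + 6.66*a^2 - 5.65*a + 4.64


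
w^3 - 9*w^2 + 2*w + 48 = (w - 8)*(w - 3)*(w + 2)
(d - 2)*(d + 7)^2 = d^3 + 12*d^2 + 21*d - 98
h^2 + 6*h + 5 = (h + 1)*(h + 5)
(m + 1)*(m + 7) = m^2 + 8*m + 7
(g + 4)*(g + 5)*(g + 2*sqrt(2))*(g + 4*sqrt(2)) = g^4 + 6*sqrt(2)*g^3 + 9*g^3 + 36*g^2 + 54*sqrt(2)*g^2 + 144*g + 120*sqrt(2)*g + 320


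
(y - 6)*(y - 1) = y^2 - 7*y + 6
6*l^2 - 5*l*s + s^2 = (-3*l + s)*(-2*l + s)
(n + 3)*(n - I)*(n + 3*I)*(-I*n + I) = -I*n^4 + 2*n^3 - 2*I*n^3 + 4*n^2 - 6*n - 6*I*n + 9*I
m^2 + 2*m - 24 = (m - 4)*(m + 6)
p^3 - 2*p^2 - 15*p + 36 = (p - 3)^2*(p + 4)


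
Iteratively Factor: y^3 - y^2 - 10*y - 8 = (y + 2)*(y^2 - 3*y - 4) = (y - 4)*(y + 2)*(y + 1)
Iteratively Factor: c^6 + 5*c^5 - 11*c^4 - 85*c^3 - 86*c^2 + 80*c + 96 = (c + 2)*(c^5 + 3*c^4 - 17*c^3 - 51*c^2 + 16*c + 48) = (c + 2)*(c + 3)*(c^4 - 17*c^2 + 16) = (c + 2)*(c + 3)*(c + 4)*(c^3 - 4*c^2 - c + 4) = (c + 1)*(c + 2)*(c + 3)*(c + 4)*(c^2 - 5*c + 4) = (c - 4)*(c + 1)*(c + 2)*(c + 3)*(c + 4)*(c - 1)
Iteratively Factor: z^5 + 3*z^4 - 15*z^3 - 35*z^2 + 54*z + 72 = (z + 1)*(z^4 + 2*z^3 - 17*z^2 - 18*z + 72) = (z - 2)*(z + 1)*(z^3 + 4*z^2 - 9*z - 36) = (z - 2)*(z + 1)*(z + 4)*(z^2 - 9) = (z - 2)*(z + 1)*(z + 3)*(z + 4)*(z - 3)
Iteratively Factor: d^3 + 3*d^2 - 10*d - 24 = (d + 2)*(d^2 + d - 12) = (d + 2)*(d + 4)*(d - 3)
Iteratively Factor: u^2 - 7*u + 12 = (u - 4)*(u - 3)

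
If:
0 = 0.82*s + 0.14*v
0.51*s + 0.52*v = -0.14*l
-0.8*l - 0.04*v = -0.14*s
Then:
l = 0.00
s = 0.00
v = 0.00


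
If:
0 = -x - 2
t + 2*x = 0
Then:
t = 4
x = -2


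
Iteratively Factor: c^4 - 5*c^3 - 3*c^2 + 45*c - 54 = (c - 3)*(c^3 - 2*c^2 - 9*c + 18) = (c - 3)*(c + 3)*(c^2 - 5*c + 6) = (c - 3)^2*(c + 3)*(c - 2)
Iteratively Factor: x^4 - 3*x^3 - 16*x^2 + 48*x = (x + 4)*(x^3 - 7*x^2 + 12*x) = (x - 3)*(x + 4)*(x^2 - 4*x) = (x - 4)*(x - 3)*(x + 4)*(x)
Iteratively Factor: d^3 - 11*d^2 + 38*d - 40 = (d - 2)*(d^2 - 9*d + 20) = (d - 5)*(d - 2)*(d - 4)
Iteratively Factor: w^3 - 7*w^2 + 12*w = (w - 3)*(w^2 - 4*w) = (w - 4)*(w - 3)*(w)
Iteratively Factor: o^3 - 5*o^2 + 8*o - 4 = (o - 1)*(o^2 - 4*o + 4) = (o - 2)*(o - 1)*(o - 2)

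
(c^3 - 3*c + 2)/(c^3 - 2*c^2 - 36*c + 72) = (c^3 - 3*c + 2)/(c^3 - 2*c^2 - 36*c + 72)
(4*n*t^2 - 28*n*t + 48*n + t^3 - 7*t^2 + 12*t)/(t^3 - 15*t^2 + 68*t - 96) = (4*n + t)/(t - 8)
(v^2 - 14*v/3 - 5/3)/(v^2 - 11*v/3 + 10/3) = (3*v^2 - 14*v - 5)/(3*v^2 - 11*v + 10)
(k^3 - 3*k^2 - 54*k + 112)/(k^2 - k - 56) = k - 2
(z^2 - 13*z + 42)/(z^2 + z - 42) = (z - 7)/(z + 7)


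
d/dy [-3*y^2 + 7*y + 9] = 7 - 6*y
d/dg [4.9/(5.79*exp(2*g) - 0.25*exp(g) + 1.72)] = (1.225 - 56.742*exp(g))*exp(g)/(5.79*exp(2*g) - 0.25*exp(g) + 1.72)^2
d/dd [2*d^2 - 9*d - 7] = 4*d - 9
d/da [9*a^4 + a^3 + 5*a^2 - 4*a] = 36*a^3 + 3*a^2 + 10*a - 4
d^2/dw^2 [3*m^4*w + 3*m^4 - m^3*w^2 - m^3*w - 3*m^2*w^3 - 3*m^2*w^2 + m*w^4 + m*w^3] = 2*m*(-m^2 - 9*m*w - 3*m + 6*w^2 + 3*w)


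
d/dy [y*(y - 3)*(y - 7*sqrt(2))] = 3*y^2 - 14*sqrt(2)*y - 6*y + 21*sqrt(2)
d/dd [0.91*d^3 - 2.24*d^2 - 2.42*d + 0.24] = 2.73*d^2 - 4.48*d - 2.42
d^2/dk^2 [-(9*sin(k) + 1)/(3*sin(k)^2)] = (9 + 4/sin(k) - 18/sin(k)^2 - 6/sin(k)^3)/(3*sin(k))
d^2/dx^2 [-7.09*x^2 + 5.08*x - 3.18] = -14.1800000000000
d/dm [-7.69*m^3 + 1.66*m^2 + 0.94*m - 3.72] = -23.07*m^2 + 3.32*m + 0.94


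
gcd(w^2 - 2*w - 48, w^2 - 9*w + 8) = w - 8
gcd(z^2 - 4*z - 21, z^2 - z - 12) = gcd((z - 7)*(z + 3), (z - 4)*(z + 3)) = z + 3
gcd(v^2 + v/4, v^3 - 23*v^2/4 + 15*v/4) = v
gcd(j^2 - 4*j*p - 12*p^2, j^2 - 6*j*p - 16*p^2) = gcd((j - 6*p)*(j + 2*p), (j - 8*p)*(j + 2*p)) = j + 2*p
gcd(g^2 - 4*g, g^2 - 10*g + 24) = g - 4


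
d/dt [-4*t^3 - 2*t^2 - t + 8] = -12*t^2 - 4*t - 1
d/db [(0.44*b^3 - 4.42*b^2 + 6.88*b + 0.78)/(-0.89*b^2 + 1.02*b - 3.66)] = (-0.3916*b^4 + 0.897600000000001*b^3 - 3.2164*b^2 + 33.7428*b - 25.9764)/(0.7921*b^4 - 1.8156*b^3 + 7.5552*b^2 - 7.4664*b + 13.3956)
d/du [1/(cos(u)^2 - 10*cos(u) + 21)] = 2*(cos(u) - 5)*sin(u)/(cos(u)^2 - 10*cos(u) + 21)^2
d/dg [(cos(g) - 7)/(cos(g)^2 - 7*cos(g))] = sin(g)/cos(g)^2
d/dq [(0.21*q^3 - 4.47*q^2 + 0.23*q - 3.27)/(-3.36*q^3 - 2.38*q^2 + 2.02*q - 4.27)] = (-15.519*q^4 + 2.394*q^3 - 44.1337*q^2 + 22.6086*q + 5.6233)/(11.2896*q^6 + 15.9936*q^5 - 7.91*q^4 + 19.0792*q^3 + 24.4056*q^2 - 17.2508*q + 18.2329)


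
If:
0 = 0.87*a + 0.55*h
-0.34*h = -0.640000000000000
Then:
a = -1.19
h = 1.88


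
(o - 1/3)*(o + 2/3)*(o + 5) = o^3 + 16*o^2/3 + 13*o/9 - 10/9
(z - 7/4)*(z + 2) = z^2 + z/4 - 7/2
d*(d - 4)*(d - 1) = d^3 - 5*d^2 + 4*d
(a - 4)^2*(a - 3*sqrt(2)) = a^3 - 8*a^2 - 3*sqrt(2)*a^2 + 16*a + 24*sqrt(2)*a - 48*sqrt(2)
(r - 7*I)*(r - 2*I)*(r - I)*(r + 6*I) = r^4 - 4*I*r^3 + 37*r^2 - 124*I*r - 84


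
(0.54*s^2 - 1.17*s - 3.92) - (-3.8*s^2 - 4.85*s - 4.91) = 4.34*s^2 + 3.68*s + 0.99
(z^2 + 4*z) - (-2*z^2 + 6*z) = 3*z^2 - 2*z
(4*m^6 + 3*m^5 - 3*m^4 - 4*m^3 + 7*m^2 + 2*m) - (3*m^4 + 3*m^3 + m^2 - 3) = 4*m^6 + 3*m^5 - 6*m^4 - 7*m^3 + 6*m^2 + 2*m + 3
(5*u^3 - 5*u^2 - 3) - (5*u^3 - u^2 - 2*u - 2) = -4*u^2 + 2*u - 1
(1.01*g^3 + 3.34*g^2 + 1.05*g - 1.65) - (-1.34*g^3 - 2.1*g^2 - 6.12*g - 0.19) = 2.35*g^3 + 5.44*g^2 + 7.17*g - 1.46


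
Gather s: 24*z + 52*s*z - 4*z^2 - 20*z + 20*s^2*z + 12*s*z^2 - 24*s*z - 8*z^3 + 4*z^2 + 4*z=20*s^2*z + s*(12*z^2 + 28*z) - 8*z^3 + 8*z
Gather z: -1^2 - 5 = -6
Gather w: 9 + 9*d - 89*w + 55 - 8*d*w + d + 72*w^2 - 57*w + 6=10*d + 72*w^2 + w*(-8*d - 146) + 70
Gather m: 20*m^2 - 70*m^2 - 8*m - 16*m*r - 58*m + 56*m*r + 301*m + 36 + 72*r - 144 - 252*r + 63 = -50*m^2 + m*(40*r + 235) - 180*r - 45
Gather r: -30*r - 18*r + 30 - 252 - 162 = -48*r - 384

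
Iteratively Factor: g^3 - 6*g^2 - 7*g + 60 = (g + 3)*(g^2 - 9*g + 20) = (g - 4)*(g + 3)*(g - 5)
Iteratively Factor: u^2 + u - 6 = (u + 3)*(u - 2)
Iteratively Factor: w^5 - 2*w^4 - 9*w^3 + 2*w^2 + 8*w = (w + 2)*(w^4 - 4*w^3 - w^2 + 4*w) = (w - 4)*(w + 2)*(w^3 - w) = (w - 4)*(w + 1)*(w + 2)*(w^2 - w) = w*(w - 4)*(w + 1)*(w + 2)*(w - 1)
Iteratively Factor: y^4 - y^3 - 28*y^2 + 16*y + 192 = (y + 4)*(y^3 - 5*y^2 - 8*y + 48) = (y + 3)*(y + 4)*(y^2 - 8*y + 16) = (y - 4)*(y + 3)*(y + 4)*(y - 4)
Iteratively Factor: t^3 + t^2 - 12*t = (t + 4)*(t^2 - 3*t) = (t - 3)*(t + 4)*(t)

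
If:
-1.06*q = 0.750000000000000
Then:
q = -0.71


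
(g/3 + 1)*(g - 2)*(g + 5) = g^3/3 + 2*g^2 - g/3 - 10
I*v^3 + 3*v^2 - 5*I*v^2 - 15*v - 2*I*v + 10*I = (v - 5)*(v - 2*I)*(I*v + 1)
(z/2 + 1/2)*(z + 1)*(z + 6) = z^3/2 + 4*z^2 + 13*z/2 + 3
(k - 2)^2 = k^2 - 4*k + 4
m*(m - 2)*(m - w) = m^3 - m^2*w - 2*m^2 + 2*m*w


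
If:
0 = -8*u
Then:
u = 0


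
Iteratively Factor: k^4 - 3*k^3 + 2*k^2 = (k - 1)*(k^3 - 2*k^2) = (k - 2)*(k - 1)*(k^2) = k*(k - 2)*(k - 1)*(k)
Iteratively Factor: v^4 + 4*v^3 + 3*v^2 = (v + 3)*(v^3 + v^2) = v*(v + 3)*(v^2 + v) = v^2*(v + 3)*(v + 1)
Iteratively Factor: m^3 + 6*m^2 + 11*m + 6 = (m + 2)*(m^2 + 4*m + 3) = (m + 1)*(m + 2)*(m + 3)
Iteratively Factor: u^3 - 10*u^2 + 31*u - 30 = (u - 2)*(u^2 - 8*u + 15) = (u - 5)*(u - 2)*(u - 3)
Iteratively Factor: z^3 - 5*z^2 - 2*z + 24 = (z - 3)*(z^2 - 2*z - 8) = (z - 3)*(z + 2)*(z - 4)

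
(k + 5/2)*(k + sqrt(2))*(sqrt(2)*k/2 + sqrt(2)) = sqrt(2)*k^3/2 + k^2 + 9*sqrt(2)*k^2/4 + 5*sqrt(2)*k/2 + 9*k/2 + 5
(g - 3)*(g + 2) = g^2 - g - 6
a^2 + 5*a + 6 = (a + 2)*(a + 3)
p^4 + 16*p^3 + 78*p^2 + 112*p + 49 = (p + 1)^2*(p + 7)^2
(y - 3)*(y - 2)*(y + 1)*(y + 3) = y^4 - y^3 - 11*y^2 + 9*y + 18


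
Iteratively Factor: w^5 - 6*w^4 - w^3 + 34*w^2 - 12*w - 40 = (w - 2)*(w^4 - 4*w^3 - 9*w^2 + 16*w + 20) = (w - 2)*(w + 2)*(w^3 - 6*w^2 + 3*w + 10) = (w - 2)^2*(w + 2)*(w^2 - 4*w - 5) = (w - 2)^2*(w + 1)*(w + 2)*(w - 5)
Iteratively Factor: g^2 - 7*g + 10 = (g - 2)*(g - 5)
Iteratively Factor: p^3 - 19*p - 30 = (p - 5)*(p^2 + 5*p + 6) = (p - 5)*(p + 3)*(p + 2)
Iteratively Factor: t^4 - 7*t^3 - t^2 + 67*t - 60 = (t - 4)*(t^3 - 3*t^2 - 13*t + 15) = (t - 4)*(t - 1)*(t^2 - 2*t - 15) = (t - 5)*(t - 4)*(t - 1)*(t + 3)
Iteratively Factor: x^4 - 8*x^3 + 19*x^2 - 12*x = (x - 4)*(x^3 - 4*x^2 + 3*x) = x*(x - 4)*(x^2 - 4*x + 3) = x*(x - 4)*(x - 1)*(x - 3)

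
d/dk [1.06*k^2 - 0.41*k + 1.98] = 2.12*k - 0.41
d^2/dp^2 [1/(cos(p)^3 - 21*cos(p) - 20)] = 9*(-(1 - cos(2*p))^3/4 - (cos(2*p) + 1)^3/8 - 45*cos(p) + 57*cos(2*p)/2 + 5*cos(3*p) - 135/2)/(-cos(p)^3 + 21*cos(p) + 20)^3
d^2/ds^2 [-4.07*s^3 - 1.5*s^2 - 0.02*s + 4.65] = -24.42*s - 3.0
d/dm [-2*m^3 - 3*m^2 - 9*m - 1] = -6*m^2 - 6*m - 9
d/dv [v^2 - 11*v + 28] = 2*v - 11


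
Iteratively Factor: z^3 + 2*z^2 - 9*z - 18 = (z + 3)*(z^2 - z - 6) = (z + 2)*(z + 3)*(z - 3)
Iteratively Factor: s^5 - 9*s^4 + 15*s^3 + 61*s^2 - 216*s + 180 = (s + 3)*(s^4 - 12*s^3 + 51*s^2 - 92*s + 60) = (s - 3)*(s + 3)*(s^3 - 9*s^2 + 24*s - 20) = (s - 3)*(s - 2)*(s + 3)*(s^2 - 7*s + 10) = (s - 5)*(s - 3)*(s - 2)*(s + 3)*(s - 2)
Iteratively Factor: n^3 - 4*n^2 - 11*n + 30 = (n - 2)*(n^2 - 2*n - 15) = (n - 5)*(n - 2)*(n + 3)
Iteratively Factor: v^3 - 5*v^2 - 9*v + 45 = (v + 3)*(v^2 - 8*v + 15) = (v - 3)*(v + 3)*(v - 5)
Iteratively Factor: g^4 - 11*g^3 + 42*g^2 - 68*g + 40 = (g - 2)*(g^3 - 9*g^2 + 24*g - 20) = (g - 2)^2*(g^2 - 7*g + 10) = (g - 5)*(g - 2)^2*(g - 2)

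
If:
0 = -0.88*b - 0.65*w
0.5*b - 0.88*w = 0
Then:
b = 0.00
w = 0.00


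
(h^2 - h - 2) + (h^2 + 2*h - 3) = 2*h^2 + h - 5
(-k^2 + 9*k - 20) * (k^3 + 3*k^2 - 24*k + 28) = -k^5 + 6*k^4 + 31*k^3 - 304*k^2 + 732*k - 560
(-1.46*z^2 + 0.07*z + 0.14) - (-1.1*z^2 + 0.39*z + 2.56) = -0.36*z^2 - 0.32*z - 2.42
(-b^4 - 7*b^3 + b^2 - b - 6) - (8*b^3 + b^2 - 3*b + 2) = -b^4 - 15*b^3 + 2*b - 8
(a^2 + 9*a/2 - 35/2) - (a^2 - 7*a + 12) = 23*a/2 - 59/2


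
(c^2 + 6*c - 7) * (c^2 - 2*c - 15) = c^4 + 4*c^3 - 34*c^2 - 76*c + 105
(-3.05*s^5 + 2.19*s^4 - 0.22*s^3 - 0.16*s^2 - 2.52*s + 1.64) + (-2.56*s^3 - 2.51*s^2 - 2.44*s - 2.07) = -3.05*s^5 + 2.19*s^4 - 2.78*s^3 - 2.67*s^2 - 4.96*s - 0.43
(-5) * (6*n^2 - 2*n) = -30*n^2 + 10*n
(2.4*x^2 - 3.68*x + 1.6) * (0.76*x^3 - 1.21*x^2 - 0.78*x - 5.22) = 1.824*x^5 - 5.7008*x^4 + 3.7968*x^3 - 11.5936*x^2 + 17.9616*x - 8.352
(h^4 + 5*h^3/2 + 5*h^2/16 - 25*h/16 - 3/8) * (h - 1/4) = h^5 + 9*h^4/4 - 5*h^3/16 - 105*h^2/64 + h/64 + 3/32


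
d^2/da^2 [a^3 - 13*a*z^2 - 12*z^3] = 6*a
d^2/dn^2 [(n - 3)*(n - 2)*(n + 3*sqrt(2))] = 6*n - 10 + 6*sqrt(2)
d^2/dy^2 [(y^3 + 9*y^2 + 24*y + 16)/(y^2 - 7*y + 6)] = 20*(13*y^3 - 24*y^2 - 66*y + 202)/(y^6 - 21*y^5 + 165*y^4 - 595*y^3 + 990*y^2 - 756*y + 216)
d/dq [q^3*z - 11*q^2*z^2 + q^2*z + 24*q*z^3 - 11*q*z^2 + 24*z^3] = z*(3*q^2 - 22*q*z + 2*q + 24*z^2 - 11*z)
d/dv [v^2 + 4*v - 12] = 2*v + 4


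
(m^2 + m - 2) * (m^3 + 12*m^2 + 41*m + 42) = m^5 + 13*m^4 + 51*m^3 + 59*m^2 - 40*m - 84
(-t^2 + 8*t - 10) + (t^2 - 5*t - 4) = 3*t - 14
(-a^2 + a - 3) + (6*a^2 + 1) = 5*a^2 + a - 2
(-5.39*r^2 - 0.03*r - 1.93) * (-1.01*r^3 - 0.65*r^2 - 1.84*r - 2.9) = 5.4439*r^5 + 3.5338*r^4 + 11.8864*r^3 + 16.9407*r^2 + 3.6382*r + 5.597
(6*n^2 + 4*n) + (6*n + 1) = 6*n^2 + 10*n + 1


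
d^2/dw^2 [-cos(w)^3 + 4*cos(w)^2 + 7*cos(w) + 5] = -25*cos(w)/4 - 8*cos(2*w) + 9*cos(3*w)/4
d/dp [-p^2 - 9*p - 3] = -2*p - 9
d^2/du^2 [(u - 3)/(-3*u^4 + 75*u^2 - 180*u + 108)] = 2*(-6*u^4 - 24*u^3 + 21*u^2 + 180*u - 220)/(3*(u^9 + 9*u^8 - 21*u^7 - 225*u^6 + 552*u^5 + 1476*u^4 - 7120*u^3 + 10512*u^2 - 6912*u + 1728))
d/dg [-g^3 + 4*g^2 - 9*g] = -3*g^2 + 8*g - 9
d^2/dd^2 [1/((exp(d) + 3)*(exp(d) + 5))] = 4*(exp(3*d) + 6*exp(2*d) + exp(d) - 30)*exp(d)/(exp(6*d) + 24*exp(5*d) + 237*exp(4*d) + 1232*exp(3*d) + 3555*exp(2*d) + 5400*exp(d) + 3375)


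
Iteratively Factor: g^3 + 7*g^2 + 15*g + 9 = (g + 3)*(g^2 + 4*g + 3) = (g + 3)^2*(g + 1)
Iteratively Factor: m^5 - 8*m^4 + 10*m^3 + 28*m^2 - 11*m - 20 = (m - 5)*(m^4 - 3*m^3 - 5*m^2 + 3*m + 4) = (m - 5)*(m - 4)*(m^3 + m^2 - m - 1) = (m - 5)*(m - 4)*(m + 1)*(m^2 - 1) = (m - 5)*(m - 4)*(m + 1)^2*(m - 1)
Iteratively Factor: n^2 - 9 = (n - 3)*(n + 3)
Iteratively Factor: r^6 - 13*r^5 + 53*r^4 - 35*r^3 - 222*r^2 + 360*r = (r - 5)*(r^5 - 8*r^4 + 13*r^3 + 30*r^2 - 72*r) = (r - 5)*(r + 2)*(r^4 - 10*r^3 + 33*r^2 - 36*r) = r*(r - 5)*(r + 2)*(r^3 - 10*r^2 + 33*r - 36) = r*(r - 5)*(r - 3)*(r + 2)*(r^2 - 7*r + 12) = r*(r - 5)*(r - 4)*(r - 3)*(r + 2)*(r - 3)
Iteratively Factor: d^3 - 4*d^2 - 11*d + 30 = (d - 2)*(d^2 - 2*d - 15) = (d - 2)*(d + 3)*(d - 5)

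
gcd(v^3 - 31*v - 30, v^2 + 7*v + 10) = v + 5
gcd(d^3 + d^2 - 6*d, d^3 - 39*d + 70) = d - 2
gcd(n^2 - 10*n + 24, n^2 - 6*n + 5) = 1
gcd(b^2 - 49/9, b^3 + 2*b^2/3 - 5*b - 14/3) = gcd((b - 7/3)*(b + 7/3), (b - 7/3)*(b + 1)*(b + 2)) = b - 7/3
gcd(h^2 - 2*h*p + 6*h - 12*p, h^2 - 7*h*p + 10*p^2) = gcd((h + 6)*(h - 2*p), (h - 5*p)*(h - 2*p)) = -h + 2*p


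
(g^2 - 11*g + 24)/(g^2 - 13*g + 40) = (g - 3)/(g - 5)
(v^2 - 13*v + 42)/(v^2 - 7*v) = (v - 6)/v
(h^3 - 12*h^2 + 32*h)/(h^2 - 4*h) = h - 8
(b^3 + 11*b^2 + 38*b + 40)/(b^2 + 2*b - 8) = (b^2 + 7*b + 10)/(b - 2)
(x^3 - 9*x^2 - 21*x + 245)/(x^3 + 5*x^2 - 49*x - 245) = (x - 7)/(x + 7)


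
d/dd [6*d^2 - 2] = 12*d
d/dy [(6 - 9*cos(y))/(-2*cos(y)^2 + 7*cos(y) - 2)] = 6*(3*cos(y)^2 - 4*cos(y) + 4)*sin(y)/(7*cos(y) - cos(2*y) - 3)^2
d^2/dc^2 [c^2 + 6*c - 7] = 2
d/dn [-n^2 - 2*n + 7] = -2*n - 2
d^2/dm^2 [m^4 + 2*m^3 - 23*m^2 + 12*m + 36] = 12*m^2 + 12*m - 46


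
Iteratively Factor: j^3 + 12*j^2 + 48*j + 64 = (j + 4)*(j^2 + 8*j + 16) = (j + 4)^2*(j + 4)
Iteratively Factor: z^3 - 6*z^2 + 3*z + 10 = (z - 2)*(z^2 - 4*z - 5) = (z - 2)*(z + 1)*(z - 5)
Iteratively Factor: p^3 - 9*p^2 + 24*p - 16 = (p - 4)*(p^2 - 5*p + 4) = (p - 4)*(p - 1)*(p - 4)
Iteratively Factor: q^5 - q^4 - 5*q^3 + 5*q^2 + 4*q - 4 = (q - 1)*(q^4 - 5*q^2 + 4) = (q - 1)*(q + 2)*(q^3 - 2*q^2 - q + 2) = (q - 1)*(q + 1)*(q + 2)*(q^2 - 3*q + 2) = (q - 1)^2*(q + 1)*(q + 2)*(q - 2)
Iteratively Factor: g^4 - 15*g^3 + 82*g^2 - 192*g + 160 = (g - 5)*(g^3 - 10*g^2 + 32*g - 32) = (g - 5)*(g - 4)*(g^2 - 6*g + 8) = (g - 5)*(g - 4)^2*(g - 2)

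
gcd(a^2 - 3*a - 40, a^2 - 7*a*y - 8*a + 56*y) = a - 8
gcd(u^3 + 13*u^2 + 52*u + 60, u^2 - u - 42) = u + 6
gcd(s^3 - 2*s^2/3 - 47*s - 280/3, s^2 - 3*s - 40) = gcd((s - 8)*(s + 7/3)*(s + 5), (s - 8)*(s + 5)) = s^2 - 3*s - 40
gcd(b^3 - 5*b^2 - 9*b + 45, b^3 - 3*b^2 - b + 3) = b - 3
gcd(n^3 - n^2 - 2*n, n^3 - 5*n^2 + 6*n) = n^2 - 2*n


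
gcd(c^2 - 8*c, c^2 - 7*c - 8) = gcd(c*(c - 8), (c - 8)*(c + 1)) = c - 8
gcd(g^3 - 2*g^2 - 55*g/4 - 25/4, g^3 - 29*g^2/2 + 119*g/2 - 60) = g - 5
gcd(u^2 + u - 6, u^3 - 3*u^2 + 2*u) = u - 2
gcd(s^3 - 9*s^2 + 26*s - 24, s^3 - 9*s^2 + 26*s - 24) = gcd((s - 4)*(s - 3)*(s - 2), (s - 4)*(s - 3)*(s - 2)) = s^3 - 9*s^2 + 26*s - 24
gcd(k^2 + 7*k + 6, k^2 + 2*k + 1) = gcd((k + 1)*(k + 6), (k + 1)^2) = k + 1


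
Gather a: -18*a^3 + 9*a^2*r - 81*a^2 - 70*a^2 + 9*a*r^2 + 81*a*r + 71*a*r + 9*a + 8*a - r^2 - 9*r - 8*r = -18*a^3 + a^2*(9*r - 151) + a*(9*r^2 + 152*r + 17) - r^2 - 17*r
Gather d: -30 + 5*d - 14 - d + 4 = 4*d - 40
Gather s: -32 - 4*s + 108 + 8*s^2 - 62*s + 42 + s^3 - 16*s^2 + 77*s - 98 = s^3 - 8*s^2 + 11*s + 20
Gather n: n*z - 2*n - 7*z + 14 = n*(z - 2) - 7*z + 14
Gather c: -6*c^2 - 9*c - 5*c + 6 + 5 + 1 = -6*c^2 - 14*c + 12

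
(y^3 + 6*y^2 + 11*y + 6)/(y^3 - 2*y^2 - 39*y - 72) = (y^2 + 3*y + 2)/(y^2 - 5*y - 24)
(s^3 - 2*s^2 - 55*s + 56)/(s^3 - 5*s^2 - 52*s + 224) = (s - 1)/(s - 4)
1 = 1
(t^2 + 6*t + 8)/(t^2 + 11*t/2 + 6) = 2*(t + 2)/(2*t + 3)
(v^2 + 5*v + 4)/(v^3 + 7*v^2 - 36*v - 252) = (v^2 + 5*v + 4)/(v^3 + 7*v^2 - 36*v - 252)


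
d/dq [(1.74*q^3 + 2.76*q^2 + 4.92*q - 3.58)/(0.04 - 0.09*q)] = (-0.3132*q^3 - 0.0396*q^2 + 0.2208*q - 0.1254)/(0.0081*q^2 - 0.0072*q + 0.0016)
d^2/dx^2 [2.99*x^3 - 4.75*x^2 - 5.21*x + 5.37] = 17.94*x - 9.5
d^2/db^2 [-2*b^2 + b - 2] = -4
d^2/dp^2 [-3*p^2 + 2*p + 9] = -6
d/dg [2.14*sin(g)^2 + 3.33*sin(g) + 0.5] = (4.28*sin(g) + 3.33)*cos(g)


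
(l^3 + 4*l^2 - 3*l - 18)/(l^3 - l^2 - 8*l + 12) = (l + 3)/(l - 2)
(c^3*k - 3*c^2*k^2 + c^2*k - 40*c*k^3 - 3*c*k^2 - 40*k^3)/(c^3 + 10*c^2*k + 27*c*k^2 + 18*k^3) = k*(c^3 - 3*c^2*k + c^2 - 40*c*k^2 - 3*c*k - 40*k^2)/(c^3 + 10*c^2*k + 27*c*k^2 + 18*k^3)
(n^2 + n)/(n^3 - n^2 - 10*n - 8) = n/(n^2 - 2*n - 8)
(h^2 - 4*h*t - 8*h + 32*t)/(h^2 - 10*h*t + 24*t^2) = (8 - h)/(-h + 6*t)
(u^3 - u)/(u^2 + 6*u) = (u^2 - 1)/(u + 6)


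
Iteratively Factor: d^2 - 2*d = (d - 2)*(d)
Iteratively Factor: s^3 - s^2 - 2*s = (s - 2)*(s^2 + s) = s*(s - 2)*(s + 1)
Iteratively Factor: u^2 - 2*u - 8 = (u - 4)*(u + 2)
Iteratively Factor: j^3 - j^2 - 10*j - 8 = (j + 2)*(j^2 - 3*j - 4) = (j + 1)*(j + 2)*(j - 4)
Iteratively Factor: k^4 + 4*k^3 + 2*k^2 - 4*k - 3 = (k + 1)*(k^3 + 3*k^2 - k - 3) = (k + 1)^2*(k^2 + 2*k - 3) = (k + 1)^2*(k + 3)*(k - 1)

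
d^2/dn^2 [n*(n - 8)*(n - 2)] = 6*n - 20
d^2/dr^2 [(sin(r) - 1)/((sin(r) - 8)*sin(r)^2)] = (-4*sin(r) + 33 - 146/sin(r) + 196/sin(r)^2 + 256/sin(r)^3 - 384/sin(r)^4)/(sin(r) - 8)^3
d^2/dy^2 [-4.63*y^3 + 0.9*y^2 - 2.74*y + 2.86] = 1.8 - 27.78*y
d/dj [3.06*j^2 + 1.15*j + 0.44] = 6.12*j + 1.15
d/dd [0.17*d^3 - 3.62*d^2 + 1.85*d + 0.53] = 0.51*d^2 - 7.24*d + 1.85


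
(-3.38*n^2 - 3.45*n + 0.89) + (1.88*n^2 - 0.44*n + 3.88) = -1.5*n^2 - 3.89*n + 4.77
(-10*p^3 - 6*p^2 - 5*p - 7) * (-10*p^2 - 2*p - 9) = 100*p^5 + 80*p^4 + 152*p^3 + 134*p^2 + 59*p + 63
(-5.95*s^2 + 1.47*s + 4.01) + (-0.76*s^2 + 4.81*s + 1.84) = -6.71*s^2 + 6.28*s + 5.85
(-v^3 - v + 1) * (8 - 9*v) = 9*v^4 - 8*v^3 + 9*v^2 - 17*v + 8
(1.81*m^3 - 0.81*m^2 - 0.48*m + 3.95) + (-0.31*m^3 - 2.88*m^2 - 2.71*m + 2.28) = 1.5*m^3 - 3.69*m^2 - 3.19*m + 6.23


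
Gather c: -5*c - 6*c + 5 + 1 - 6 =-11*c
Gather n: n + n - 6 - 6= 2*n - 12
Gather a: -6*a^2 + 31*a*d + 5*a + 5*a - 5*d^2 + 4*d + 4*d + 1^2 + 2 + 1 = -6*a^2 + a*(31*d + 10) - 5*d^2 + 8*d + 4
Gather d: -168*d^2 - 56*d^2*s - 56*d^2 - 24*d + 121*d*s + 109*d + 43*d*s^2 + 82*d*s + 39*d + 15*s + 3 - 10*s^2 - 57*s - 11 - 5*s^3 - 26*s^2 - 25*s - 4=d^2*(-56*s - 224) + d*(43*s^2 + 203*s + 124) - 5*s^3 - 36*s^2 - 67*s - 12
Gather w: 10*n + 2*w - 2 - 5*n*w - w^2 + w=10*n - w^2 + w*(3 - 5*n) - 2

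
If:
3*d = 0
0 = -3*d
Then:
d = 0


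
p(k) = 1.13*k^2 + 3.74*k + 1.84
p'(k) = 2.26*k + 3.74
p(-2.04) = -1.09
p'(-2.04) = -0.87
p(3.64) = 30.43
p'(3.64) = 11.97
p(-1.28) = -1.10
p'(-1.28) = 0.85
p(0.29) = 3.02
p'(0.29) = 4.40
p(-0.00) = 1.84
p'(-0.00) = 3.74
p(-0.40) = 0.52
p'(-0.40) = 2.84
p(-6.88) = 29.60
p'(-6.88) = -11.81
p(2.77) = 20.87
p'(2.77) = 10.00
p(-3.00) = 0.79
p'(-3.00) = -3.04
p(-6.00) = 20.08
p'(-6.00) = -9.82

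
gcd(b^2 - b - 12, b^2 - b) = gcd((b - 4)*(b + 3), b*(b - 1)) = 1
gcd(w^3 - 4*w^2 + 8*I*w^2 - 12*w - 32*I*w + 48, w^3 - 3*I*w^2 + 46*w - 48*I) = w + 6*I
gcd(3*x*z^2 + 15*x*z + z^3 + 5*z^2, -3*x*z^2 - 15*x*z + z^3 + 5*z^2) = z^2 + 5*z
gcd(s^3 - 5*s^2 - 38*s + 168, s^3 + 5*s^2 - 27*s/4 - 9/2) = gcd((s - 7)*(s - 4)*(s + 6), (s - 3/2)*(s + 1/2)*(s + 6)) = s + 6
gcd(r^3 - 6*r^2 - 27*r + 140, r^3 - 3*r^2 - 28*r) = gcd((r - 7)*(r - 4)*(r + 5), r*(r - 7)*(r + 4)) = r - 7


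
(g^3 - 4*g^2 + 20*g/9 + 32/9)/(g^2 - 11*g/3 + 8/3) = (3*g^2 - 4*g - 4)/(3*(g - 1))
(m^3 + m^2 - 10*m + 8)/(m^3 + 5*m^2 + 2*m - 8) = (m - 2)/(m + 2)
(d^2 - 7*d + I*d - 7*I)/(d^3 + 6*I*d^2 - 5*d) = (d - 7)/(d*(d + 5*I))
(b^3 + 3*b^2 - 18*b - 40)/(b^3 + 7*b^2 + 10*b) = (b - 4)/b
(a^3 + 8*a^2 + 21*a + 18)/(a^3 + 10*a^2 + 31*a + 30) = (a + 3)/(a + 5)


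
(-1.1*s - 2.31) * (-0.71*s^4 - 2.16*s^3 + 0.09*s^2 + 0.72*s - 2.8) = 0.781*s^5 + 4.0161*s^4 + 4.8906*s^3 - 0.9999*s^2 + 1.4168*s + 6.468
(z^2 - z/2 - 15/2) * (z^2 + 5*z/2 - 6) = z^4 + 2*z^3 - 59*z^2/4 - 63*z/4 + 45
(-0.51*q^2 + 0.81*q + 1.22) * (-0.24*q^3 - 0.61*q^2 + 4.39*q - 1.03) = 0.1224*q^5 + 0.1167*q^4 - 3.0258*q^3 + 3.337*q^2 + 4.5215*q - 1.2566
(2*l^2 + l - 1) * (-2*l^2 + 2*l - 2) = -4*l^4 + 2*l^3 - 4*l + 2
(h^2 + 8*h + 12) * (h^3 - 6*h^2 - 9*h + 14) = h^5 + 2*h^4 - 45*h^3 - 130*h^2 + 4*h + 168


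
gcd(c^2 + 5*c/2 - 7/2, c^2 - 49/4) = c + 7/2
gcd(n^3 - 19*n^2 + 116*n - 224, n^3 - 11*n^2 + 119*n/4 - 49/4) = n - 7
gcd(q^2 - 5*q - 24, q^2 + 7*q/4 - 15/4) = q + 3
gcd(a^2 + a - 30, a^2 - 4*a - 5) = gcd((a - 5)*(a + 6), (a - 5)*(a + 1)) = a - 5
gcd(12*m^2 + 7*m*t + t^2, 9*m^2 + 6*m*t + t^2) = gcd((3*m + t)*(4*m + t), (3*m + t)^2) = 3*m + t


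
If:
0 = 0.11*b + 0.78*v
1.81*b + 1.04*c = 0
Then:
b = -7.09090909090909*v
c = 12.3409090909091*v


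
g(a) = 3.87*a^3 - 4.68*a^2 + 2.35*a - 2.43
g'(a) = 11.61*a^2 - 9.36*a + 2.35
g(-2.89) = -141.72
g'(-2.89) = 126.37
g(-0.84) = -10.00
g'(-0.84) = 18.40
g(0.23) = -2.09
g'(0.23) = 0.81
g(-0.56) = -5.89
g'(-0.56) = 11.23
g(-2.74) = -123.61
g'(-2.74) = 115.16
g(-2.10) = -63.84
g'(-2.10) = 73.21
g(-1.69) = -38.45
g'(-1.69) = 51.33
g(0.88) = -1.35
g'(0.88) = 3.10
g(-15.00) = -14151.93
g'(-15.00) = 2755.00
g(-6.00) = -1020.93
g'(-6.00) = 476.47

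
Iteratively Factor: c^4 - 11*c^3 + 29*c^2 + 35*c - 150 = (c - 5)*(c^3 - 6*c^2 - c + 30) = (c - 5)*(c - 3)*(c^2 - 3*c - 10) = (c - 5)*(c - 3)*(c + 2)*(c - 5)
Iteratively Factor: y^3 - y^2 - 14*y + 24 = (y + 4)*(y^2 - 5*y + 6) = (y - 3)*(y + 4)*(y - 2)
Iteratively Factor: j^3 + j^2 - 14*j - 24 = (j - 4)*(j^2 + 5*j + 6) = (j - 4)*(j + 2)*(j + 3)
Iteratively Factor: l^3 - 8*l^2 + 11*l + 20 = (l + 1)*(l^2 - 9*l + 20) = (l - 4)*(l + 1)*(l - 5)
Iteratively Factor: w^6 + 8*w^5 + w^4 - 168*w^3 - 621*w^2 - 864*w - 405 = (w + 1)*(w^5 + 7*w^4 - 6*w^3 - 162*w^2 - 459*w - 405) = (w + 1)*(w + 3)*(w^4 + 4*w^3 - 18*w^2 - 108*w - 135) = (w + 1)*(w + 3)^2*(w^3 + w^2 - 21*w - 45) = (w - 5)*(w + 1)*(w + 3)^2*(w^2 + 6*w + 9) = (w - 5)*(w + 1)*(w + 3)^3*(w + 3)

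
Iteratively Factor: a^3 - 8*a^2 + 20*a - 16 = (a - 4)*(a^2 - 4*a + 4) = (a - 4)*(a - 2)*(a - 2)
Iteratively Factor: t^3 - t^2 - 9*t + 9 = (t - 1)*(t^2 - 9) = (t - 1)*(t + 3)*(t - 3)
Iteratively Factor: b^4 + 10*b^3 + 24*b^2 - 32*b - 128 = (b - 2)*(b^3 + 12*b^2 + 48*b + 64) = (b - 2)*(b + 4)*(b^2 + 8*b + 16) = (b - 2)*(b + 4)^2*(b + 4)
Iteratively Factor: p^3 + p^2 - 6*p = (p - 2)*(p^2 + 3*p) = (p - 2)*(p + 3)*(p)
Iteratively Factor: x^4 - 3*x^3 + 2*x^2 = (x - 2)*(x^3 - x^2) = (x - 2)*(x - 1)*(x^2) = x*(x - 2)*(x - 1)*(x)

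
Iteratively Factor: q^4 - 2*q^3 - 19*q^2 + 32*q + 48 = (q - 3)*(q^3 + q^2 - 16*q - 16) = (q - 4)*(q - 3)*(q^2 + 5*q + 4) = (q - 4)*(q - 3)*(q + 1)*(q + 4)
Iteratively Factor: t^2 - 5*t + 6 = (t - 3)*(t - 2)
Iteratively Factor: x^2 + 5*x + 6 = (x + 3)*(x + 2)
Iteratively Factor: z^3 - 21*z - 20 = (z + 1)*(z^2 - z - 20) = (z + 1)*(z + 4)*(z - 5)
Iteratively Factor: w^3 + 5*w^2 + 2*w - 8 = (w - 1)*(w^2 + 6*w + 8) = (w - 1)*(w + 4)*(w + 2)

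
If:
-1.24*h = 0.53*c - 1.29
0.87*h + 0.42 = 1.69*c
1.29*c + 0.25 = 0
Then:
No Solution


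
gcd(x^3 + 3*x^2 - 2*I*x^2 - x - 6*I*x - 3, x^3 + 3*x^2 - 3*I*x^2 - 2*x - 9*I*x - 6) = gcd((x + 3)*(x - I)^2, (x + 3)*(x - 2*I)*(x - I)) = x^2 + x*(3 - I) - 3*I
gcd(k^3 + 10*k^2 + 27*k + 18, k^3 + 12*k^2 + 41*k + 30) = k^2 + 7*k + 6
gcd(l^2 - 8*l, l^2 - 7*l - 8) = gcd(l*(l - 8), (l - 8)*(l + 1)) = l - 8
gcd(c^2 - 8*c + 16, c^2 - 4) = 1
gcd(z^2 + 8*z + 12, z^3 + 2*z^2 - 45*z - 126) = z + 6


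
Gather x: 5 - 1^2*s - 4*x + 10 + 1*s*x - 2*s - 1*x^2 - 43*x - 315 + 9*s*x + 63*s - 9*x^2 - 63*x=60*s - 10*x^2 + x*(10*s - 110) - 300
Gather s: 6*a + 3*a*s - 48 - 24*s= 6*a + s*(3*a - 24) - 48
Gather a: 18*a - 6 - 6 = 18*a - 12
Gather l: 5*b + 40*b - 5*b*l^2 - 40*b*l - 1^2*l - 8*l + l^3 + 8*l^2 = 45*b + l^3 + l^2*(8 - 5*b) + l*(-40*b - 9)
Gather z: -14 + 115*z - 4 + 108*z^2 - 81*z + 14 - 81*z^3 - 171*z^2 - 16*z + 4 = -81*z^3 - 63*z^2 + 18*z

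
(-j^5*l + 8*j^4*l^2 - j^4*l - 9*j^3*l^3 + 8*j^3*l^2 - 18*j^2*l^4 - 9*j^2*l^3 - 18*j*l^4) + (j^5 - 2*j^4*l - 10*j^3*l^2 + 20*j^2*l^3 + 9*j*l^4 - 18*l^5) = -j^5*l + j^5 + 8*j^4*l^2 - 3*j^4*l - 9*j^3*l^3 - 2*j^3*l^2 - 18*j^2*l^4 + 11*j^2*l^3 - 9*j*l^4 - 18*l^5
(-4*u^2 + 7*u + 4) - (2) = -4*u^2 + 7*u + 2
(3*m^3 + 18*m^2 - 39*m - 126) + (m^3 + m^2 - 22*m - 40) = 4*m^3 + 19*m^2 - 61*m - 166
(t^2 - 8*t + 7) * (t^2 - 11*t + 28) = t^4 - 19*t^3 + 123*t^2 - 301*t + 196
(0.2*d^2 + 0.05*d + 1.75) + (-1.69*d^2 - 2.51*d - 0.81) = -1.49*d^2 - 2.46*d + 0.94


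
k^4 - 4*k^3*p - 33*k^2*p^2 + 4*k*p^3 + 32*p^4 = (k - 8*p)*(k - p)*(k + p)*(k + 4*p)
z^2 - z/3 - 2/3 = (z - 1)*(z + 2/3)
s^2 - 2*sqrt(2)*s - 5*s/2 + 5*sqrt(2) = (s - 5/2)*(s - 2*sqrt(2))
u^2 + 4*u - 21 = (u - 3)*(u + 7)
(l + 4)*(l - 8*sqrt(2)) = l^2 - 8*sqrt(2)*l + 4*l - 32*sqrt(2)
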